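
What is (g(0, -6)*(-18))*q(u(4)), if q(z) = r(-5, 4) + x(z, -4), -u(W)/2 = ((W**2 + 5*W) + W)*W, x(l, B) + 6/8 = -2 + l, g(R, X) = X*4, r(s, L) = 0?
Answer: -139428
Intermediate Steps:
g(R, X) = 4*X
x(l, B) = -11/4 + l (x(l, B) = -3/4 + (-2 + l) = -11/4 + l)
u(W) = -2*W*(W**2 + 6*W) (u(W) = -2*((W**2 + 5*W) + W)*W = -2*(W**2 + 6*W)*W = -2*W*(W**2 + 6*W))
q(z) = -11/4 + z (q(z) = 0 + (-11/4 + z) = -11/4 + z)
(g(0, -6)*(-18))*q(u(4)) = ((4*(-6))*(-18))*(-11/4 + 2*4**2*(-6 - 1*4)) = (-24*(-18))*(-11/4 + 2*16*(-6 - 4)) = 432*(-11/4 + 2*16*(-10)) = 432*(-11/4 - 320) = 432*(-1291/4) = -139428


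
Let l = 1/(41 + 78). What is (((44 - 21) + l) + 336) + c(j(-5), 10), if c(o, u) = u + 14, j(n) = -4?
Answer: 45578/119 ≈ 383.01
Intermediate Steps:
l = 1/119 ≈ 0.0084034
c(o, u) = 14 + u
(((44 - 21) + l) + 336) + c(j(-5), 10) = (((44 - 21) + 1/119) + 336) + (14 + 10) = ((23 + 1/119) + 336) + 24 = (2738/119 + 336) + 24 = 42722/119 + 24 = 45578/119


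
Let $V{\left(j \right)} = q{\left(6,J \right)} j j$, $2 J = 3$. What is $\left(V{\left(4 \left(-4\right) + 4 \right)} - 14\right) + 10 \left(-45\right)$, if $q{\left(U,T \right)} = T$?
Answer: $-248$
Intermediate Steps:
$J = \frac{3}{2}$ ($J = \frac{1}{2} \cdot 3 = \frac{3}{2} \approx 1.5$)
$V{\left(j \right)} = \frac{3 j^{2}}{2}$ ($V{\left(j \right)} = \frac{3 j}{2} j = \frac{3 j^{2}}{2}$)
$\left(V{\left(4 \left(-4\right) + 4 \right)} - 14\right) + 10 \left(-45\right) = \left(\frac{3 \left(4 \left(-4\right) + 4\right)^{2}}{2} - 14\right) + 10 \left(-45\right) = \left(\frac{3 \left(-16 + 4\right)^{2}}{2} - 14\right) - 450 = \left(\frac{3 \left(-12\right)^{2}}{2} - 14\right) - 450 = \left(\frac{3}{2} \cdot 144 - 14\right) - 450 = \left(216 - 14\right) - 450 = 202 - 450 = -248$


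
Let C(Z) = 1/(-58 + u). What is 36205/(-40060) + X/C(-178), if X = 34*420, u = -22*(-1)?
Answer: -4118816201/8012 ≈ -5.1408e+5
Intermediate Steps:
u = 22
C(Z) = -1/36 (C(Z) = 1/(-58 + 22) = 1/(-36) = -1/36)
X = 14280
36205/(-40060) + X/C(-178) = 36205/(-40060) + 14280/(-1/36) = 36205*(-1/40060) + 14280*(-36) = -7241/8012 - 514080 = -4118816201/8012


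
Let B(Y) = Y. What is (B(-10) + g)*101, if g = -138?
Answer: -14948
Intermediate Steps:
(B(-10) + g)*101 = (-10 - 138)*101 = -148*101 = -14948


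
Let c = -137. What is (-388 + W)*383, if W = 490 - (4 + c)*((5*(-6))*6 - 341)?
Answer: -26500153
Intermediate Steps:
W = -68803 (W = 490 - (4 - 137)*((5*(-6))*6 - 341) = 490 - (-133)*(-30*6 - 341) = 490 - (-133)*(-180 - 341) = 490 - (-133)*(-521) = 490 - 1*69293 = 490 - 69293 = -68803)
(-388 + W)*383 = (-388 - 68803)*383 = -69191*383 = -26500153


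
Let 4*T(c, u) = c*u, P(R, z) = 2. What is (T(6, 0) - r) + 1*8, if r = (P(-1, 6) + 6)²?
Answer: -56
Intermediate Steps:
T(c, u) = c*u/4 (T(c, u) = (c*u)/4 = c*u/4)
r = 64 (r = (2 + 6)² = 8² = 64)
(T(6, 0) - r) + 1*8 = ((¼)*6*0 - 1*64) + 1*8 = (0 - 64) + 8 = -64 + 8 = -56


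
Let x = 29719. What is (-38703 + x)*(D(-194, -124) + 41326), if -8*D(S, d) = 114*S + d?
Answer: -396248304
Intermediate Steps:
D(S, d) = -57*S/4 - d/8 (D(S, d) = -(114*S + d)/8 = -(d + 114*S)/8 = -57*S/4 - d/8)
(-38703 + x)*(D(-194, -124) + 41326) = (-38703 + 29719)*((-57/4*(-194) - 1/8*(-124)) + 41326) = -8984*((5529/2 + 31/2) + 41326) = -8984*(2780 + 41326) = -8984*44106 = -396248304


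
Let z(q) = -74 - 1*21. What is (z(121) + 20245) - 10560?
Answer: 9590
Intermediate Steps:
z(q) = -95 (z(q) = -74 - 21 = -95)
(z(121) + 20245) - 10560 = (-95 + 20245) - 10560 = 20150 - 10560 = 9590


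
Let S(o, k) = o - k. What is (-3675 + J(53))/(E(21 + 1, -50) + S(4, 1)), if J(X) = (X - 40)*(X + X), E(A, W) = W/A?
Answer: -25267/8 ≈ -3158.4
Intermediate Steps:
J(X) = 2*X*(-40 + X) (J(X) = (-40 + X)*(2*X) = 2*X*(-40 + X))
(-3675 + J(53))/(E(21 + 1, -50) + S(4, 1)) = (-3675 + 2*53*(-40 + 53))/(-50/(21 + 1) + (4 - 1*1)) = (-3675 + 2*53*13)/(-50/22 + (4 - 1)) = (-3675 + 1378)/(-50*1/22 + 3) = -2297/(-25/11 + 3) = -2297/8/11 = -2297*11/8 = -25267/8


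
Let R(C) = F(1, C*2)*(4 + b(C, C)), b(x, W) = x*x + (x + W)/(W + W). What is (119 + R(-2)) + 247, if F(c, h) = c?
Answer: 375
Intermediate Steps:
b(x, W) = x² + (W + x)/(2*W) (b(x, W) = x² + (W + x)/((2*W)) = x² + (W + x)*(1/(2*W)) = x² + (W + x)/(2*W))
R(C) = 5 + C² (R(C) = 1*(4 + (½ + C² + C/(2*C))) = 1*(4 + (½ + C² + ½)) = 1*(4 + (1 + C²)) = 1*(5 + C²) = 5 + C²)
(119 + R(-2)) + 247 = (119 + (5 + (-2)²)) + 247 = (119 + (5 + 4)) + 247 = (119 + 9) + 247 = 128 + 247 = 375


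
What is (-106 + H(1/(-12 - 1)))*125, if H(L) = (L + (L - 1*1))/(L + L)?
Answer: -24625/2 ≈ -12313.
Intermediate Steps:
H(L) = (-1 + 2*L)/(2*L) (H(L) = (L + (L - 1))/((2*L)) = (L + (-1 + L))*(1/(2*L)) = (-1 + 2*L)*(1/(2*L)) = (-1 + 2*L)/(2*L))
(-106 + H(1/(-12 - 1)))*125 = (-106 + (-½ + 1/(-12 - 1))/(1/(-12 - 1)))*125 = (-106 + (-½ + 1/(-13))/(1/(-13)))*125 = (-106 + (-½ - 1/13)/(-1/13))*125 = (-106 - 13*(-15/26))*125 = (-106 + 15/2)*125 = -197/2*125 = -24625/2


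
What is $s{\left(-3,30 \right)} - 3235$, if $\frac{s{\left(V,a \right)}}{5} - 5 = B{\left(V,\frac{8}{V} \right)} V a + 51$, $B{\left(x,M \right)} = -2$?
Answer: $-2055$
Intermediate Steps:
$s{\left(V,a \right)} = 280 - 10 V a$ ($s{\left(V,a \right)} = 25 + 5 \left(- 2 V a + 51\right) = 25 + 5 \left(51 - 2 V a\right) = 25 - \left(-255 + 10 V a\right) = 280 - 10 V a$)
$s{\left(-3,30 \right)} - 3235 = \left(280 - \left(-30\right) 30\right) - 3235 = \left(280 + 900\right) - 3235 = 1180 - 3235 = -2055$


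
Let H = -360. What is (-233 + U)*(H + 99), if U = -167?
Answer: 104400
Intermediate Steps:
(-233 + U)*(H + 99) = (-233 - 167)*(-360 + 99) = -400*(-261) = 104400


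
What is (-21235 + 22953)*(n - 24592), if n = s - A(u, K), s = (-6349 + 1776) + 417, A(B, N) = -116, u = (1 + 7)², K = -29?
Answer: -49189776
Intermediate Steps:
u = 64 (u = 8² = 64)
s = -4156 (s = -4573 + 417 = -4156)
n = -4040 (n = -4156 - 1*(-116) = -4156 + 116 = -4040)
(-21235 + 22953)*(n - 24592) = (-21235 + 22953)*(-4040 - 24592) = 1718*(-28632) = -49189776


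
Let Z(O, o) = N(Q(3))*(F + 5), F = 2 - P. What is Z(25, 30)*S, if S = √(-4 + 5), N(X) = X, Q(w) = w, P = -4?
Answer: 33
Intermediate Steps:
F = 6 (F = 2 - 1*(-4) = 2 + 4 = 6)
S = 1 (S = √1 = 1)
Z(O, o) = 33 (Z(O, o) = 3*(6 + 5) = 3*11 = 33)
Z(25, 30)*S = 33*1 = 33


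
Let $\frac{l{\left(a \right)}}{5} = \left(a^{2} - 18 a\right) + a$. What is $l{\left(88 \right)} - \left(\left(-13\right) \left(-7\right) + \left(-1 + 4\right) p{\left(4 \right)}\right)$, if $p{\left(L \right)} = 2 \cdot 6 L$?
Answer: $31005$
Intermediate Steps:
$l{\left(a \right)} = - 85 a + 5 a^{2}$ ($l{\left(a \right)} = 5 \left(\left(a^{2} - 18 a\right) + a\right) = 5 \left(a^{2} - 17 a\right) = - 85 a + 5 a^{2}$)
$p{\left(L \right)} = 12 L$
$l{\left(88 \right)} - \left(\left(-13\right) \left(-7\right) + \left(-1 + 4\right) p{\left(4 \right)}\right) = 5 \cdot 88 \left(-17 + 88\right) - \left(\left(-13\right) \left(-7\right) + \left(-1 + 4\right) 12 \cdot 4\right) = 5 \cdot 88 \cdot 71 - \left(91 + 3 \cdot 48\right) = 31240 - \left(91 + 144\right) = 31240 - 235 = 31005$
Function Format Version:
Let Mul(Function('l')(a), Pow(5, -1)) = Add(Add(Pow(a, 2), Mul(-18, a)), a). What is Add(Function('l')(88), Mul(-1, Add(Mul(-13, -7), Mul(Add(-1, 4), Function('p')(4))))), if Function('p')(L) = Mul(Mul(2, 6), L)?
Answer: 31005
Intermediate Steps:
Function('l')(a) = Add(Mul(-85, a), Mul(5, Pow(a, 2))) (Function('l')(a) = Mul(5, Add(Add(Pow(a, 2), Mul(-18, a)), a)) = Mul(5, Add(Pow(a, 2), Mul(-17, a))) = Add(Mul(-85, a), Mul(5, Pow(a, 2))))
Function('p')(L) = Mul(12, L)
Add(Function('l')(88), Mul(-1, Add(Mul(-13, -7), Mul(Add(-1, 4), Function('p')(4))))) = Add(Mul(5, 88, Add(-17, 88)), Mul(-1, Add(Mul(-13, -7), Mul(Add(-1, 4), Mul(12, 4))))) = Add(Mul(5, 88, 71), Mul(-1, Add(91, Mul(3, 48)))) = Add(31240, Mul(-1, Add(91, 144))) = Add(31240, Mul(-1, 235)) = Add(31240, -235) = 31005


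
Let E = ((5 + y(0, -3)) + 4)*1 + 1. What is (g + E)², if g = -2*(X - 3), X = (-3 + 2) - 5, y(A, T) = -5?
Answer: 529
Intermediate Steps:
X = -6 (X = -1 - 5 = -6)
E = 5 (E = ((5 - 5) + 4)*1 + 1 = (0 + 4)*1 + 1 = 4*1 + 1 = 4 + 1 = 5)
g = 18 (g = -2*(-6 - 3) = -2*(-9) = 18)
(g + E)² = (18 + 5)² = 23² = 529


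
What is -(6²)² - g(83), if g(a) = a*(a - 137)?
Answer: 3186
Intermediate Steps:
g(a) = a*(-137 + a)
-(6²)² - g(83) = -(6²)² - 83*(-137 + 83) = -1*36² - 83*(-54) = -1*1296 - 1*(-4482) = -1296 + 4482 = 3186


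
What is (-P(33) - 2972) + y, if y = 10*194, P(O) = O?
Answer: -1065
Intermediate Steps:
y = 1940
(-P(33) - 2972) + y = (-1*33 - 2972) + 1940 = (-33 - 2972) + 1940 = -3005 + 1940 = -1065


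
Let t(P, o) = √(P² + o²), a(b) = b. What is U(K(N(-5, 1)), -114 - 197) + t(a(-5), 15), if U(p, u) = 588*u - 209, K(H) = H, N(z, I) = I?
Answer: -183077 + 5*√10 ≈ -1.8306e+5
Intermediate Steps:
U(p, u) = -209 + 588*u
U(K(N(-5, 1)), -114 - 197) + t(a(-5), 15) = (-209 + 588*(-114 - 197)) + √((-5)² + 15²) = (-209 + 588*(-311)) + √(25 + 225) = (-209 - 182868) + √250 = -183077 + 5*√10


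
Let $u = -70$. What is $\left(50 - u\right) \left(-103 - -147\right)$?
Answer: $5280$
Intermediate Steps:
$\left(50 - u\right) \left(-103 - -147\right) = \left(50 - -70\right) \left(-103 - -147\right) = \left(50 + 70\right) \left(-103 + 147\right) = 120 \cdot 44 = 5280$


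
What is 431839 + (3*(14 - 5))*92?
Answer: 434323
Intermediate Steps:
431839 + (3*(14 - 5))*92 = 431839 + (3*9)*92 = 431839 + 27*92 = 431839 + 2484 = 434323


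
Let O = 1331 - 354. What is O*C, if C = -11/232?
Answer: -10747/232 ≈ -46.323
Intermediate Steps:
C = -11/232 (C = -11*1/232 = -11/232 ≈ -0.047414)
O = 977
O*C = 977*(-11/232) = -10747/232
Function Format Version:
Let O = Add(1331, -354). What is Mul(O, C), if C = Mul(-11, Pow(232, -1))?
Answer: Rational(-10747, 232) ≈ -46.323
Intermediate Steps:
C = Rational(-11, 232) (C = Mul(-11, Rational(1, 232)) = Rational(-11, 232) ≈ -0.047414)
O = 977
Mul(O, C) = Mul(977, Rational(-11, 232)) = Rational(-10747, 232)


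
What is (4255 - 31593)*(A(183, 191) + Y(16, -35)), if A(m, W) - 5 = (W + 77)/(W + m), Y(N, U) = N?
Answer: -111019618/187 ≈ -5.9369e+5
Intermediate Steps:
A(m, W) = 5 + (77 + W)/(W + m) (A(m, W) = 5 + (W + 77)/(W + m) = 5 + (77 + W)/(W + m))
(4255 - 31593)*(A(183, 191) + Y(16, -35)) = (4255 - 31593)*((77 + 5*183 + 6*191)/(191 + 183) + 16) = -27338*((77 + 915 + 1146)/374 + 16) = -27338*((1/374)*2138 + 16) = -27338*(1069/187 + 16) = -27338*4061/187 = -111019618/187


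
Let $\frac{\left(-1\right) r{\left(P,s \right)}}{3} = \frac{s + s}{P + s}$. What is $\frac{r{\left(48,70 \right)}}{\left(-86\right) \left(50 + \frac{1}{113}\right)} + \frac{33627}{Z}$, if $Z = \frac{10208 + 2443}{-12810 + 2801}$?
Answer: $- \frac{1608434276028442}{60457387379} \approx -26604.0$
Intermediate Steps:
$r{\left(P,s \right)} = - \frac{6 s}{P + s}$ ($r{\left(P,s \right)} = - 3 \frac{s + s}{P + s} = - 3 \frac{2 s}{P + s} = - \frac{6 s}{P + s}$)
$Z = - \frac{12651}{10009}$ ($Z = \frac{12651}{-10009} = 12651 \left(- \frac{1}{10009}\right) = - \frac{12651}{10009} \approx -1.264$)
$\frac{r{\left(48,70 \right)}}{\left(-86\right) \left(50 + \frac{1}{113}\right)} + \frac{33627}{Z} = \frac{\left(-6\right) 70 \frac{1}{48 + 70}}{\left(-86\right) \left(50 + \frac{1}{113}\right)} + \frac{33627}{- \frac{12651}{10009}} = \frac{\left(-6\right) 70 \cdot \frac{1}{118}}{\left(-86\right) \left(50 + \frac{1}{113}\right)} + 33627 \left(- \frac{10009}{12651}\right) = \frac{\left(-6\right) 70 \cdot \frac{1}{118}}{\left(-86\right) \frac{5651}{113}} - \frac{112190881}{4217} = - \frac{210}{59 \left(- \frac{485986}{113}\right)} - \frac{112190881}{4217} = \left(- \frac{210}{59}\right) \left(- \frac{113}{485986}\right) - \frac{112190881}{4217} = \frac{11865}{14336587} - \frac{112190881}{4217} = - \frac{1608434276028442}{60457387379}$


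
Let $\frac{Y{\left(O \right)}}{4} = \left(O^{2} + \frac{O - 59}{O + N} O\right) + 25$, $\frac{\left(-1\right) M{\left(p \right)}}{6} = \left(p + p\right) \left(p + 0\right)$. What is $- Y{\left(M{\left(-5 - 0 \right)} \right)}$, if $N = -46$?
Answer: $- \frac{62081900}{173} \approx -3.5886 \cdot 10^{5}$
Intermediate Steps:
$M{\left(p \right)} = - 12 p^{2}$ ($M{\left(p \right)} = - 6 \left(p + p\right) \left(p + 0\right) = - 6 \cdot 2 p p = - 6 \cdot 2 p^{2} = - 12 p^{2}$)
$Y{\left(O \right)} = 100 + 4 O^{2} + \frac{4 O \left(-59 + O\right)}{-46 + O}$ ($Y{\left(O \right)} = 4 \left(\left(O^{2} + \frac{O - 59}{O - 46} O\right) + 25\right) = 4 \left(\left(O^{2} + \frac{-59 + O}{-46 + O} O\right) + 25\right) = 4 \left(\left(O^{2} + \frac{O \left(-59 + O\right)}{-46 + O}\right) + 25\right) = 4 \left(25 + O^{2} + \frac{O \left(-59 + O\right)}{-46 + O}\right) = 100 + 4 O^{2} + \frac{4 O \left(-59 + O\right)}{-46 + O}$)
$- Y{\left(M{\left(-5 - 0 \right)} \right)} = - \frac{4 \left(-1150 + \left(- 12 \left(-5 - 0\right)^{2}\right)^{3} - 45 \left(- 12 \left(-5 - 0\right)^{2}\right)^{2} - 34 \left(- 12 \left(-5 - 0\right)^{2}\right)\right)}{-46 - 12 \left(-5 - 0\right)^{2}} = - \frac{4 \left(-1150 + \left(- 12 \left(-5 + 0\right)^{2}\right)^{3} - 45 \left(- 12 \left(-5 + 0\right)^{2}\right)^{2} - 34 \left(- 12 \left(-5 + 0\right)^{2}\right)\right)}{-46 - 12 \left(-5 + 0\right)^{2}} = - \frac{4 \left(-1150 + \left(- 12 \left(-5\right)^{2}\right)^{3} - 45 \left(- 12 \left(-5\right)^{2}\right)^{2} - 34 \left(- 12 \left(-5\right)^{2}\right)\right)}{-46 - 12 \left(-5\right)^{2}} = - \frac{4 \left(-1150 + \left(\left(-12\right) 25\right)^{3} - 45 \left(\left(-12\right) 25\right)^{2} - 34 \left(\left(-12\right) 25\right)\right)}{-46 - 300} = - \frac{4 \left(-1150 + \left(-300\right)^{3} - 45 \left(-300\right)^{2} - -10200\right)}{-46 - 300} = - \frac{4 \left(-1150 - 27000000 - 4050000 + 10200\right)}{-346} = - \frac{4 \left(-1\right) \left(-1150 - 27000000 - 4050000 + 10200\right)}{346} = - \frac{4 \left(-1\right) \left(-31040950\right)}{346} = \left(-1\right) \frac{62081900}{173} = - \frac{62081900}{173}$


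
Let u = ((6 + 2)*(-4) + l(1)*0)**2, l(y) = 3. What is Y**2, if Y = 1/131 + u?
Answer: 17994881025/17161 ≈ 1.0486e+6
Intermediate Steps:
u = 1024 (u = ((6 + 2)*(-4) + 3*0)**2 = (8*(-4) + 0)**2 = (-32 + 0)**2 = (-32)**2 = 1024)
Y = 134145/131 (Y = 1/131 + 1024 = 134145/131 ≈ 1024.0)
Y**2 = (134145/131)**2 = 17994881025/17161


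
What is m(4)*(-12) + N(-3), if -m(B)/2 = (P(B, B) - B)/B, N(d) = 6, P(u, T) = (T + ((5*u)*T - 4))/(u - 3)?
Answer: 462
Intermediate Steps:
P(u, T) = (-4 + T + 5*T*u)/(-3 + u) (P(u, T) = (T + (5*T*u - 4))/(-3 + u) = (T + (-4 + 5*T*u))/(-3 + u) = (-4 + T + 5*T*u)/(-3 + u))
m(B) = -2*(-B + (-4 + B + 5*B²)/(-3 + B))/B (m(B) = -2*((-4 + B + 5*B*B)/(-3 + B) - B)/B = -2*((-4 + B + 5*B²)/(-3 + B) - B)/B = -2*(-B + (-4 + B + 5*B²)/(-3 + B))/B)
m(4)*(-12) + N(-3) = (8*(1 - 1*4 - 1*4²)/(4*(-3 + 4)))*(-12) + 6 = (8*(¼)*(1 - 4 - 1*16)/1)*(-12) + 6 = (8*(¼)*1*(1 - 4 - 16))*(-12) + 6 = (8*(¼)*1*(-19))*(-12) + 6 = -38*(-12) + 6 = 456 + 6 = 462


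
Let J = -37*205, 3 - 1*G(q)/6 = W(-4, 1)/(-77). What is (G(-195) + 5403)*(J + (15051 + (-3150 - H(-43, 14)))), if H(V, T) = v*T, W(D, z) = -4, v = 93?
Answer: 114365682/7 ≈ 1.6338e+7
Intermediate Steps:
G(q) = 1362/77 (G(q) = 18 - (-24)/(-77) = 18 - (-24)*(-1)/77 = 18 - 6*4/77 = 18 - 24/77 = 1362/77)
J = -7585
H(V, T) = 93*T
(G(-195) + 5403)*(J + (15051 + (-3150 - H(-43, 14)))) = (1362/77 + 5403)*(-7585 + (15051 + (-3150 - 93*14))) = 417393*(-7585 + (15051 + (-3150 - 1*1302)))/77 = 417393*(-7585 + (15051 + (-3150 - 1302)))/77 = 417393*(-7585 + (15051 - 4452))/77 = 417393*(-7585 + 10599)/77 = (417393/77)*3014 = 114365682/7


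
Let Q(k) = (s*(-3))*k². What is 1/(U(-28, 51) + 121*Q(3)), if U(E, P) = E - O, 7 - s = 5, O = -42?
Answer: -1/6520 ≈ -0.00015337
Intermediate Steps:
s = 2 (s = 7 - 1*5 = 7 - 5 = 2)
U(E, P) = 42 + E (U(E, P) = E - 1*(-42) = E + 42 = 42 + E)
Q(k) = -6*k² (Q(k) = (2*(-3))*k² = -6*k²)
1/(U(-28, 51) + 121*Q(3)) = 1/((42 - 28) + 121*(-6*3²)) = 1/(14 + 121*(-6*9)) = 1/(14 + 121*(-54)) = 1/(14 - 6534) = 1/(-6520) = -1/6520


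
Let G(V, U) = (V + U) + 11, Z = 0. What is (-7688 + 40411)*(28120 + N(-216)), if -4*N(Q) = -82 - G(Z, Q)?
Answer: 3676658111/4 ≈ 9.1916e+8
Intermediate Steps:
G(V, U) = 11 + U + V (G(V, U) = (U + V) + 11 = 11 + U + V)
N(Q) = 93/4 + Q/4 (N(Q) = -(-82 - (11 + Q + 0))/4 = -(-82 - (11 + Q))/4 = -(-82 + (-11 - Q))/4 = -(-93 - Q)/4 = 93/4 + Q/4)
(-7688 + 40411)*(28120 + N(-216)) = (-7688 + 40411)*(28120 + (93/4 + (1/4)*(-216))) = 32723*(28120 + (93/4 - 54)) = 32723*(28120 - 123/4) = 32723*(112357/4) = 3676658111/4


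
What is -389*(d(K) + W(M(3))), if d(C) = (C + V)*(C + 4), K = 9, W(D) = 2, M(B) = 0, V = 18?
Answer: -137317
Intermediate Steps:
d(C) = (4 + C)*(18 + C) (d(C) = (C + 18)*(C + 4) = (18 + C)*(4 + C) = (4 + C)*(18 + C))
-389*(d(K) + W(M(3))) = -389*((72 + 9**2 + 22*9) + 2) = -389*((72 + 81 + 198) + 2) = -389*(351 + 2) = -389*353 = -137317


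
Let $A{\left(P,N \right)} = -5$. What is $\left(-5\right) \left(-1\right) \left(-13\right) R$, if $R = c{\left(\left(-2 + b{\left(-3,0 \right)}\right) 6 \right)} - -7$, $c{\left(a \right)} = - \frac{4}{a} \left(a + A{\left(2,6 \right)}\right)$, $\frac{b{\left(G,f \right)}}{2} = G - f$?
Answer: $- \frac{2015}{12} \approx -167.92$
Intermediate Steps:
$b{\left(G,f \right)} = - 2 f + 2 G$ ($b{\left(G,f \right)} = 2 \left(G - f\right) = - 2 f + 2 G$)
$c{\left(a \right)} = - \frac{4 \left(-5 + a\right)}{a}$ ($c{\left(a \right)} = - \frac{4}{a} \left(a - 5\right) = - \frac{4}{a} \left(-5 + a\right) = - \frac{4 \left(-5 + a\right)}{a}$)
$R = \frac{31}{12}$ ($R = \left(-4 + \frac{20}{\left(-2 + \left(\left(-2\right) 0 + 2 \left(-3\right)\right)\right) 6}\right) - -7 = \left(-4 + \frac{20}{\left(-2 + \left(0 - 6\right)\right) 6}\right) + 7 = \left(-4 + \frac{20}{\left(-2 - 6\right) 6}\right) + 7 = \left(-4 + \frac{20}{\left(-8\right) 6}\right) + 7 = \left(-4 + \frac{20}{-48}\right) + 7 = \left(-4 + 20 \left(- \frac{1}{48}\right)\right) + 7 = \left(-4 - \frac{5}{12}\right) + 7 = - \frac{53}{12} + 7 = \frac{31}{12} \approx 2.5833$)
$\left(-5\right) \left(-1\right) \left(-13\right) R = \left(-5\right) \left(-1\right) \left(-13\right) \frac{31}{12} = 5 \left(-13\right) \frac{31}{12} = \left(-65\right) \frac{31}{12} = - \frac{2015}{12}$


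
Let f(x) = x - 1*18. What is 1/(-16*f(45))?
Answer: -1/432 ≈ -0.0023148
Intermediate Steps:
f(x) = -18 + x (f(x) = x - 18 = -18 + x)
1/(-16*f(45)) = 1/(-16*(-18 + 45)) = 1/(-16*27) = 1/(-432) = -1/432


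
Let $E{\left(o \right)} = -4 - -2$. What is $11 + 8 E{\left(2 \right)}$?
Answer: $-5$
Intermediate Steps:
$E{\left(o \right)} = -2$ ($E{\left(o \right)} = -4 + 2 = -2$)
$11 + 8 E{\left(2 \right)} = 11 + 8 \left(-2\right) = 11 - 16 = -5$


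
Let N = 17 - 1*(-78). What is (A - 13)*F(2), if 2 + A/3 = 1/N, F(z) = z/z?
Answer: -1802/95 ≈ -18.968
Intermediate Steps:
N = 95 (N = 17 + 78 = 95)
F(z) = 1
A = -567/95 (A = -6 + 3/95 = -567/95 ≈ -5.9684)
(A - 13)*F(2) = (-567/95 - 13)*1 = -1802/95*1 = -1802/95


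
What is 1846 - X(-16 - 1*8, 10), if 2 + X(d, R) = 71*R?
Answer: 1138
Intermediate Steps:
X(d, R) = -2 + 71*R
1846 - X(-16 - 1*8, 10) = 1846 - (-2 + 71*10) = 1846 - (-2 + 710) = 1846 - 1*708 = 1846 - 708 = 1138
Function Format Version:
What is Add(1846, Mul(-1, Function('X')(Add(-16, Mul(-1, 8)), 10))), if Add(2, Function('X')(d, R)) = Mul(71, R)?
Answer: 1138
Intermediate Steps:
Function('X')(d, R) = Add(-2, Mul(71, R))
Add(1846, Mul(-1, Function('X')(Add(-16, Mul(-1, 8)), 10))) = Add(1846, Mul(-1, Add(-2, Mul(71, 10)))) = Add(1846, Mul(-1, Add(-2, 710))) = Add(1846, Mul(-1, 708)) = Add(1846, -708) = 1138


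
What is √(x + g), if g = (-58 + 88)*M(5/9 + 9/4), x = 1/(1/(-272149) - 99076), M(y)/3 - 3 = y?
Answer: √60779438519950503891942/10785373730 ≈ 22.858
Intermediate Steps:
M(y) = 9 + 3*y
x = -272149/26963434325 (x = 1/(-1/272149 - 99076) = 1/(-26963434325/272149) = -272149/26963434325 ≈ -1.0093e-5)
g = 1045/2 (g = (-58 + 88)*(9 + 3*(5/9 + 9/4)) = 30*(9 + 3*(5*(⅑) + 9*(¼))) = 30*(9 + 3*(5/9 + 9/4)) = 30*(9 + 3*(101/36)) = 30*(9 + 101/12) = 30*(209/12) = 1045/2 ≈ 522.50)
√(x + g) = √(-272149/26963434325 + 1045/2) = √(28176788325327/53926868650) = √60779438519950503891942/10785373730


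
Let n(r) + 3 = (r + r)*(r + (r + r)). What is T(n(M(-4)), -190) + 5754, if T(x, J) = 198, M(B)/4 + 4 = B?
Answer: 5952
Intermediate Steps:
M(B) = -16 + 4*B
n(r) = -3 + 6*r² (n(r) = -3 + (r + r)*(r + (r + r)) = -3 + (2*r)*(r + 2*r) = -3 + (2*r)*(3*r) = -3 + 6*r²)
T(n(M(-4)), -190) + 5754 = 198 + 5754 = 5952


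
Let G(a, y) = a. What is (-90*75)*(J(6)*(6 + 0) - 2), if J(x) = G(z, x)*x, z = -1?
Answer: 256500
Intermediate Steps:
J(x) = -x
(-90*75)*(J(6)*(6 + 0) - 2) = (-90*75)*((-1*6)*(6 + 0) - 2) = -6750*(-6*6 - 2) = -6750*(-36 - 2) = -6750*(-38) = 256500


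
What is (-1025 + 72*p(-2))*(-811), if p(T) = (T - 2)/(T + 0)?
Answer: 714491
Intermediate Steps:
p(T) = (-2 + T)/T
(-1025 + 72*p(-2))*(-811) = (-1025 + 72*((-2 - 2)/(-2)))*(-811) = (-1025 + 72*(-½*(-4)))*(-811) = (-1025 + 72*2)*(-811) = (-1025 + 144)*(-811) = -881*(-811) = 714491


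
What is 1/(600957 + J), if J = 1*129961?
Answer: 1/730918 ≈ 1.3681e-6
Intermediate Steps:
J = 129961
1/(600957 + J) = 1/(600957 + 129961) = 1/730918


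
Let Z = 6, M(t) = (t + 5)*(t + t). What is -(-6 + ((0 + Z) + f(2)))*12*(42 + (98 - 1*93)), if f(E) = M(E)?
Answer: -15792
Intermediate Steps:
M(t) = 2*t*(5 + t) (M(t) = (5 + t)*(2*t) = 2*t*(5 + t))
f(E) = 2*E*(5 + E)
-(-6 + ((0 + Z) + f(2)))*12*(42 + (98 - 1*93)) = -(-6 + ((0 + 6) + 2*2*(5 + 2)))*12*(42 + (98 - 1*93)) = -(-6 + (6 + 2*2*7))*12*(42 + (98 - 93)) = -(-6 + (6 + 28))*12*(42 + 5) = -(-6 + 34)*12*47 = -28*12*47 = -336*47 = -1*15792 = -15792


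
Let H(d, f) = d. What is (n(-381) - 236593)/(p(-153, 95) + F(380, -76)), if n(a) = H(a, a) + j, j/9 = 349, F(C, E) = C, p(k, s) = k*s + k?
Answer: 233833/14308 ≈ 16.343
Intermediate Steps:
p(k, s) = k + k*s
j = 3141 (j = 9*349 = 3141)
n(a) = 3141 + a (n(a) = a + 3141 = 3141 + a)
(n(-381) - 236593)/(p(-153, 95) + F(380, -76)) = ((3141 - 381) - 236593)/(-153*(1 + 95) + 380) = (2760 - 236593)/(-153*96 + 380) = -233833/(-14688 + 380) = -233833/(-14308) = -233833*(-1/14308) = 233833/14308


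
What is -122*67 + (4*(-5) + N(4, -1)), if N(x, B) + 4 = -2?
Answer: -8200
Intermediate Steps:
N(x, B) = -6 (N(x, B) = -4 - 2 = -6)
-122*67 + (4*(-5) + N(4, -1)) = -122*67 + (4*(-5) - 6) = -8174 + (-20 - 6) = -8174 - 26 = -8200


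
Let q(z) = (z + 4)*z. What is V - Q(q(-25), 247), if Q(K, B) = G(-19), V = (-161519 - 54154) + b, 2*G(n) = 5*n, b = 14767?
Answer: -401717/2 ≈ -2.0086e+5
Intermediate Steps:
G(n) = 5*n/2 (G(n) = (5*n)/2 = 5*n/2)
q(z) = z*(4 + z) (q(z) = (4 + z)*z = z*(4 + z))
V = -200906 (V = (-161519 - 54154) + 14767 = -215673 + 14767 = -200906)
Q(K, B) = -95/2 (Q(K, B) = (5/2)*(-19) = -95/2)
V - Q(q(-25), 247) = -200906 - 1*(-95/2) = -200906 + 95/2 = -401717/2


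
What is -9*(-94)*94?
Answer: 79524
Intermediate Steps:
-9*(-94)*94 = 846*94 = 79524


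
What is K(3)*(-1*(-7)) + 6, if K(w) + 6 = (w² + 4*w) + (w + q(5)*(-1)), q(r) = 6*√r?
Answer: 132 - 42*√5 ≈ 38.085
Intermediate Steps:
K(w) = -6 + w² - 6*√5 + 5*w (K(w) = -6 + ((w² + 4*w) + (w + (6*√5)*(-1))) = -6 + ((w² + 4*w) + (w - 6*√5)) = -6 + (w² - 6*√5 + 5*w) = -6 + w² - 6*√5 + 5*w)
K(3)*(-1*(-7)) + 6 = (-6 + 3² - 6*√5 + 5*3)*(-1*(-7)) + 6 = (-6 + 9 - 6*√5 + 15)*7 + 6 = (18 - 6*√5)*7 + 6 = (126 - 42*√5) + 6 = 132 - 42*√5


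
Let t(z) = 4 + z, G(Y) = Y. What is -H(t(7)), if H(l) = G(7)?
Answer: -7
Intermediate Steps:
H(l) = 7
-H(t(7)) = -1*7 = -7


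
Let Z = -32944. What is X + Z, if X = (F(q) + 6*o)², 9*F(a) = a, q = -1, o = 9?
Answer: -2433239/81 ≈ -30040.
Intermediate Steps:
F(a) = a/9
X = 235225/81 (X = ((⅑)*(-1) + 6*9)² = (-⅑ + 54)² = (485/9)² = 235225/81 ≈ 2904.0)
X + Z = 235225/81 - 32944 = -2433239/81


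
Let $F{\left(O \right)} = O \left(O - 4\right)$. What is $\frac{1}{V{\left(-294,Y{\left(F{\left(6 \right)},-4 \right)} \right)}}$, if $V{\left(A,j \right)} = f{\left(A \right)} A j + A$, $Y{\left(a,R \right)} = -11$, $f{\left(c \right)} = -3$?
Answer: $- \frac{1}{9996} \approx -0.00010004$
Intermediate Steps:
$F{\left(O \right)} = O \left(-4 + O\right)$
$V{\left(A,j \right)} = A - 3 A j$ ($V{\left(A,j \right)} = - 3 A j + A = A - 3 A j$)
$\frac{1}{V{\left(-294,Y{\left(F{\left(6 \right)},-4 \right)} \right)}} = \frac{1}{\left(-294\right) \left(1 - -33\right)} = \frac{1}{\left(-294\right) \left(1 + 33\right)} = \frac{1}{\left(-294\right) 34} = \frac{1}{-9996} = - \frac{1}{9996}$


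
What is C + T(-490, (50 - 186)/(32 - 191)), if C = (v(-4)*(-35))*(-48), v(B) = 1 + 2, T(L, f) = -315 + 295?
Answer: 5020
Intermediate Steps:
T(L, f) = -20
v(B) = 3
C = 5040 (C = (3*(-35))*(-48) = -105*(-48) = 5040)
C + T(-490, (50 - 186)/(32 - 191)) = 5040 - 20 = 5020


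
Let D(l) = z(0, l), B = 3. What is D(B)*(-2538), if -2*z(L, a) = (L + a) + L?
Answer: 3807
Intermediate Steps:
z(L, a) = -L - a/2 (z(L, a) = -((L + a) + L)/2 = -(a + 2*L)/2 = -L - a/2)
D(l) = -l/2 (D(l) = -1*0 - l/2 = 0 - l/2 = -l/2)
D(B)*(-2538) = -1/2*3*(-2538) = -3/2*(-2538) = 3807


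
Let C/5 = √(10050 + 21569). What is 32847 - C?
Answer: 32847 - 5*√31619 ≈ 31958.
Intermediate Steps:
C = 5*√31619 (C = 5*√(10050 + 21569) = 5*√31619 ≈ 889.09)
32847 - C = 32847 - 5*√31619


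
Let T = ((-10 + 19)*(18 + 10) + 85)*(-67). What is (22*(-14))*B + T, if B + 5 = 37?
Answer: -32435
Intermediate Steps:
B = 32 (B = -5 + 37 = 32)
T = -22579 (T = (9*28 + 85)*(-67) = (252 + 85)*(-67) = 337*(-67) = -22579)
(22*(-14))*B + T = (22*(-14))*32 - 22579 = -308*32 - 22579 = -9856 - 22579 = -32435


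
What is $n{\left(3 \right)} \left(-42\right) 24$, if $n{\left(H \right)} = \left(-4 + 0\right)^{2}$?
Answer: $-16128$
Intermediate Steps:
$n{\left(H \right)} = 16$ ($n{\left(H \right)} = \left(-4\right)^{2} = 16$)
$n{\left(3 \right)} \left(-42\right) 24 = 16 \left(-42\right) 24 = \left(-672\right) 24 = -16128$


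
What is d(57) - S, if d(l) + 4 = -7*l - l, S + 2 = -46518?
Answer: 46060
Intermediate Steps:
S = -46520 (S = -2 - 46518 = -46520)
d(l) = -4 - 8*l (d(l) = -4 + (-7*l - l) = -4 - 8*l)
d(57) - S = (-4 - 8*57) - 1*(-46520) = (-4 - 456) + 46520 = -460 + 46520 = 46060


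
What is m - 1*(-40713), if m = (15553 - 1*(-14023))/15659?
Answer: 637554443/15659 ≈ 40715.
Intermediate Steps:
m = 29576/15659 (m = (15553 + 14023)*(1/15659) = 29576*(1/15659) = 29576/15659 ≈ 1.8888)
m - 1*(-40713) = 29576/15659 - 1*(-40713) = 29576/15659 + 40713 = 637554443/15659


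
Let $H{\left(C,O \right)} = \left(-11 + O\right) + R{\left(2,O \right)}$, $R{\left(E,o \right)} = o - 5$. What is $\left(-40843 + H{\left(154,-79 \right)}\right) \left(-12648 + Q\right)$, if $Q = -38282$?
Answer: $2088995810$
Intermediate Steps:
$R{\left(E,o \right)} = -5 + o$
$H{\left(C,O \right)} = -16 + 2 O$ ($H{\left(C,O \right)} = \left(-11 + O\right) + \left(-5 + O\right) = -16 + 2 O$)
$\left(-40843 + H{\left(154,-79 \right)}\right) \left(-12648 + Q\right) = \left(-40843 + \left(-16 + 2 \left(-79\right)\right)\right) \left(-12648 - 38282\right) = \left(-40843 - 174\right) \left(-50930\right) = \left(-41017\right) \left(-50930\right) = 2088995810$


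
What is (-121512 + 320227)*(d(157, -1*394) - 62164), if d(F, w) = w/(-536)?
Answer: -3310543214825/268 ≈ -1.2353e+10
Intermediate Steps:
d(F, w) = -w/536 (d(F, w) = w*(-1/536) = -w/536)
(-121512 + 320227)*(d(157, -1*394) - 62164) = (-121512 + 320227)*(-(-1)*394/536 - 62164) = 198715*(-1/536*(-394) - 62164) = 198715*(197/268 - 62164) = 198715*(-16659755/268) = -3310543214825/268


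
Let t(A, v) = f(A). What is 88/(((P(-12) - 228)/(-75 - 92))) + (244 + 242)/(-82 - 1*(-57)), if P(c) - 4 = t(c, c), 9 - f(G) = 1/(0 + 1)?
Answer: 32803/675 ≈ 48.597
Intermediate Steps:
f(G) = 8 (f(G) = 9 - 1/(0 + 1) = 9 - 1/1 = 9 - 1*1 = 9 - 1 = 8)
t(A, v) = 8
P(c) = 12 (P(c) = 4 + 8 = 12)
88/(((P(-12) - 228)/(-75 - 92))) + (244 + 242)/(-82 - 1*(-57)) = 88/(((12 - 228)/(-75 - 92))) + (244 + 242)/(-82 - 1*(-57)) = 88/((-216/(-167))) + 486/(-82 + 57) = 88/((-216*(-1/167))) + 486/(-25) = 88/(216/167) + 486*(-1/25) = 88*(167/216) - 486/25 = 1837/27 - 486/25 = 32803/675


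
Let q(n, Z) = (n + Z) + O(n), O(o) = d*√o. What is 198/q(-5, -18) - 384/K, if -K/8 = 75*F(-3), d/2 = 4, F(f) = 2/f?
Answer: -44742/7075 - 528*I*√5/283 ≈ -6.324 - 4.1719*I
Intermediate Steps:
d = 8 (d = 2*4 = 8)
O(o) = 8*√o
K = 400 (K = -600*2/(-3) = -600*2*(-⅓) = -600*(-2)/3 = -8*(-50) = 400)
q(n, Z) = Z + n + 8*√n (q(n, Z) = (n + Z) + 8*√n = (Z + n) + 8*√n = Z + n + 8*√n)
198/q(-5, -18) - 384/K = 198/(-18 - 5 + 8*√(-5)) - 384/400 = 198/(-18 - 5 + 8*(I*√5)) - 384*1/400 = 198/(-18 - 5 + 8*I*√5) - 24/25 = 198/(-23 + 8*I*√5) - 24/25 = -24/25 + 198/(-23 + 8*I*√5)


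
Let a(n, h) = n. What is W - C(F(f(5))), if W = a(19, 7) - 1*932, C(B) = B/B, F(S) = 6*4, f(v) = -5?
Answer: -914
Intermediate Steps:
F(S) = 24
C(B) = 1
W = -913 (W = 19 - 1*932 = 19 - 932 = -913)
W - C(F(f(5))) = -913 - 1*1 = -913 - 1 = -914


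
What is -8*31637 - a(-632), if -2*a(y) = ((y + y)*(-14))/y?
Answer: -253110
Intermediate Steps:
a(y) = 14 (a(y) = -(y + y)*(-14)/(2*y) = -(2*y)*(-14)/(2*y) = -(-28*y)/(2*y) = -½*(-28) = 14)
-8*31637 - a(-632) = -8*31637 - 1*14 = -253096 - 14 = -253110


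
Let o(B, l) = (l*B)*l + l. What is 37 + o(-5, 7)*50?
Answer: -11863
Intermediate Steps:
o(B, l) = l + B*l**2 (o(B, l) = (B*l)*l + l = B*l**2 + l = l + B*l**2)
37 + o(-5, 7)*50 = 37 + (7*(1 - 5*7))*50 = 37 + (7*(1 - 35))*50 = 37 + (7*(-34))*50 = 37 - 238*50 = 37 - 11900 = -11863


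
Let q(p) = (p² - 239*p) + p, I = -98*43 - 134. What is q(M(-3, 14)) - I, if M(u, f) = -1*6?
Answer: 5812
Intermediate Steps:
M(u, f) = -6
I = -4348 (I = -4214 - 134 = -4348)
q(p) = p² - 238*p
q(M(-3, 14)) - I = -6*(-238 - 6) - 1*(-4348) = -6*(-244) + 4348 = 1464 + 4348 = 5812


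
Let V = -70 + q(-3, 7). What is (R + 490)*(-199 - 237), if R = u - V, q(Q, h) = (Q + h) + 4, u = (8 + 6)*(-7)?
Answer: -197944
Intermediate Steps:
u = -98 (u = 14*(-7) = -98)
q(Q, h) = 4 + Q + h
V = -62 (V = -70 + (4 - 3 + 7) = -70 + 8 = -62)
R = -36 (R = -98 - 1*(-62) = -98 + 62 = -36)
(R + 490)*(-199 - 237) = (-36 + 490)*(-199 - 237) = 454*(-436) = -197944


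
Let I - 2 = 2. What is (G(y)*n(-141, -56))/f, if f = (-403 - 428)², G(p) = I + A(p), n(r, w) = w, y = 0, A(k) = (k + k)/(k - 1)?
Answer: -224/690561 ≈ -0.00032437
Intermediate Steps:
A(k) = 2*k/(-1 + k) (A(k) = (2*k)/(-1 + k) = 2*k/(-1 + k))
I = 4 (I = 2 + 2 = 4)
G(p) = 4 + 2*p/(-1 + p)
f = 690561 (f = (-831)² = 690561)
(G(y)*n(-141, -56))/f = ((2*(-2 + 3*0)/(-1 + 0))*(-56))/690561 = ((2*(-2 + 0)/(-1))*(-56))*(1/690561) = ((2*(-1)*(-2))*(-56))*(1/690561) = (4*(-56))*(1/690561) = -224*1/690561 = -224/690561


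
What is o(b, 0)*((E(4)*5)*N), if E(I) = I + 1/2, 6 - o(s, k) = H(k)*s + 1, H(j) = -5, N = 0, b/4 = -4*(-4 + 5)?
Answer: 0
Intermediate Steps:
b = -16 (b = 4*(-4*(-4 + 5)) = 4*(-4*1) = 4*(-4) = -16)
o(s, k) = 5 + 5*s (o(s, k) = 6 - (-5*s + 1) = 6 - (1 - 5*s) = 6 + (-1 + 5*s) = 5 + 5*s)
E(I) = ½ + I (E(I) = I + ½ = ½ + I)
o(b, 0)*((E(4)*5)*N) = (5 + 5*(-16))*(((½ + 4)*5)*0) = (5 - 80)*(((9/2)*5)*0) = -3375*0/2 = -75*0 = 0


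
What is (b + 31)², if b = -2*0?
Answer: 961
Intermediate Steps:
b = 0
(b + 31)² = (0 + 31)² = 31² = 961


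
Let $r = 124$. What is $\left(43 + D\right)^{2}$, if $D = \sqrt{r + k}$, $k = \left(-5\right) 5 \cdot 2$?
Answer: $\left(43 + \sqrt{74}\right)^{2} \approx 2662.8$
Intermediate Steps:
$k = -50$ ($k = \left(-25\right) 2 = -50$)
$D = \sqrt{74}$ ($D = \sqrt{124 - 50} = \sqrt{74} \approx 8.6023$)
$\left(43 + D\right)^{2} = \left(43 + \sqrt{74}\right)^{2}$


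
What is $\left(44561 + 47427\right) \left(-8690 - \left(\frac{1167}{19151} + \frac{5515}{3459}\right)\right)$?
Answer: $- \frac{52963379717660464}{66243309} \approx -7.9953 \cdot 10^{8}$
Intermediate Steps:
$\left(44561 + 47427\right) \left(-8690 - \left(\frac{1167}{19151} + \frac{5515}{3459}\right)\right) = 91988 \left(-8690 - \frac{109654418}{66243309}\right) = 91988 \left(- \frac{575764009628}{66243309}\right) = - \frac{52963379717660464}{66243309}$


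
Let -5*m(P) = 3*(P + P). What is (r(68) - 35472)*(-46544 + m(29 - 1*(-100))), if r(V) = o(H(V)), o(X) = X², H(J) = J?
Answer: 7202822912/5 ≈ 1.4406e+9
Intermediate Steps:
m(P) = -6*P/5 (m(P) = -3*(P + P)/5 = -3*2*P/5 = -6*P/5)
r(V) = V²
(r(68) - 35472)*(-46544 + m(29 - 1*(-100))) = (68² - 35472)*(-46544 - 6*(29 - 1*(-100))/5) = (4624 - 35472)*(-46544 - 6*(29 + 100)/5) = -30848*(-46544 - 6/5*129) = -30848*(-46544 - 774/5) = -30848*(-233494/5) = 7202822912/5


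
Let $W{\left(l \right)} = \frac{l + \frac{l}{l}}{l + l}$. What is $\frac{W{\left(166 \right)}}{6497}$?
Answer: $\frac{167}{2157004} \approx 7.7422 \cdot 10^{-5}$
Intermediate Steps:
$W{\left(l \right)} = \frac{1 + l}{2 l}$ ($W{\left(l \right)} = \frac{l + 1}{2 l} = \left(1 + l\right) \frac{1}{2 l} = \frac{1 + l}{2 l}$)
$\frac{W{\left(166 \right)}}{6497} = \frac{\frac{1}{2} \cdot \frac{1}{166} \left(1 + 166\right)}{6497} = \frac{1}{2} \cdot \frac{1}{166} \cdot 167 \cdot \frac{1}{6497} = \frac{167}{332} \cdot \frac{1}{6497} = \frac{167}{2157004}$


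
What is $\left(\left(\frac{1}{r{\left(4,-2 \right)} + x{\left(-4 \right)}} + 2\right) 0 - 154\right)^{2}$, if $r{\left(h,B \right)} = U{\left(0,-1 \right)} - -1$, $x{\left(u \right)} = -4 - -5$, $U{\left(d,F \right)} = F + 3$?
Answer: $23716$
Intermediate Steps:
$U{\left(d,F \right)} = 3 + F$
$x{\left(u \right)} = 1$ ($x{\left(u \right)} = -4 + 5 = 1$)
$r{\left(h,B \right)} = 3$ ($r{\left(h,B \right)} = \left(3 - 1\right) - -1 = 2 + 1 = 3$)
$\left(\left(\frac{1}{r{\left(4,-2 \right)} + x{\left(-4 \right)}} + 2\right) 0 - 154\right)^{2} = \left(\left(\frac{1}{3 + 1} + 2\right) 0 - 154\right)^{2} = \left(\left(\frac{1}{4} + 2\right) 0 - 154\right)^{2} = \left(\frac{9}{4} \cdot 0 - 154\right)^{2} = \left(0 - 154\right)^{2} = \left(-154\right)^{2} = 23716$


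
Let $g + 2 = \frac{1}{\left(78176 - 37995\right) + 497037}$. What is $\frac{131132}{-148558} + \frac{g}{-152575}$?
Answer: $- \frac{1074821066273347}{1217671042808330} \approx -0.88269$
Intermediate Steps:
$g = - \frac{1074435}{537218}$ ($g = -2 + \frac{1}{\left(78176 - 37995\right) + 497037} = -2 + \frac{1}{40181 + 497037} = -2 + \frac{1}{537218} = - \frac{1074435}{537218} \approx -2.0$)
$\frac{131132}{-148558} + \frac{g}{-152575} = \frac{131132}{-148558} - \frac{1074435}{537218 \left(-152575\right)} = 131132 \left(- \frac{1}{148558}\right) - - \frac{214887}{16393207270} = - \frac{65566}{74279} + \frac{214887}{16393207270} = - \frac{1074821066273347}{1217671042808330}$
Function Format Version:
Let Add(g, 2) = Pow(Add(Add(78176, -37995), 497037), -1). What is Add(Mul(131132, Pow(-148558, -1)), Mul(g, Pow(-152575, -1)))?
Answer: Rational(-1074821066273347, 1217671042808330) ≈ -0.88269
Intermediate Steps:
g = Rational(-1074435, 537218) (g = Add(-2, Pow(Add(Add(78176, -37995), 497037), -1)) = Add(-2, Pow(Add(40181, 497037), -1)) = Add(-2, Pow(537218, -1)) = Add(-2, Rational(1, 537218)) = Rational(-1074435, 537218) ≈ -2.0000)
Add(Mul(131132, Pow(-148558, -1)), Mul(g, Pow(-152575, -1))) = Add(Mul(131132, Pow(-148558, -1)), Mul(Rational(-1074435, 537218), Pow(-152575, -1))) = Add(Mul(131132, Rational(-1, 148558)), Mul(Rational(-1074435, 537218), Rational(-1, 152575))) = Add(Rational(-65566, 74279), Rational(214887, 16393207270)) = Rational(-1074821066273347, 1217671042808330)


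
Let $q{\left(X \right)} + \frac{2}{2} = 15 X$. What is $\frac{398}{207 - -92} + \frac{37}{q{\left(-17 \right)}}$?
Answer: $\frac{90825}{76544} \approx 1.1866$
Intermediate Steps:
$q{\left(X \right)} = -1 + 15 X$
$\frac{398}{207 - -92} + \frac{37}{q{\left(-17 \right)}} = \frac{398}{207 - -92} + \frac{37}{-1 + 15 \left(-17\right)} = \frac{398}{207 + 92} + \frac{37}{-1 - 255} = \frac{398}{299} + \frac{37}{-256} = 398 \cdot \frac{1}{299} + 37 \left(- \frac{1}{256}\right) = \frac{398}{299} - \frac{37}{256} = \frac{90825}{76544}$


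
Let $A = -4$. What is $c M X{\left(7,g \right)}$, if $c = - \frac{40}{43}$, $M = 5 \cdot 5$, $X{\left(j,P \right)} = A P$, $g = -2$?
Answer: $- \frac{8000}{43} \approx -186.05$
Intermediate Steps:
$X{\left(j,P \right)} = - 4 P$
$M = 25$
$c = - \frac{40}{43}$ ($c = \left(-40\right) \frac{1}{43} = - \frac{40}{43} \approx -0.93023$)
$c M X{\left(7,g \right)} = \left(- \frac{40}{43}\right) 25 \left(\left(-4\right) \left(-2\right)\right) = \left(- \frac{1000}{43}\right) 8 = - \frac{8000}{43}$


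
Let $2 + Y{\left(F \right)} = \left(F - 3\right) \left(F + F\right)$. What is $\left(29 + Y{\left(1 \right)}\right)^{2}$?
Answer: $529$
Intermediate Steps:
$Y{\left(F \right)} = -2 + 2 F \left(-3 + F\right)$ ($Y{\left(F \right)} = -2 + \left(F - 3\right) \left(F + F\right) = -2 + \left(-3 + F\right) 2 F = -2 + 2 F \left(-3 + F\right)$)
$\left(29 + Y{\left(1 \right)}\right)^{2} = \left(29 - \left(8 - 2\right)\right)^{2} = \left(29 - 6\right)^{2} = 23^{2} = 529$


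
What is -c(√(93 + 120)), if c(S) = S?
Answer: -√213 ≈ -14.595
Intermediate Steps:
-c(√(93 + 120)) = -√(93 + 120) = -√213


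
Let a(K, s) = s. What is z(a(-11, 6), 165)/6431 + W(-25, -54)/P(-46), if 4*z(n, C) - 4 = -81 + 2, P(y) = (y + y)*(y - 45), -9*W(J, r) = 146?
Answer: -2351701/484562988 ≈ -0.0048532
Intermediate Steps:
W(J, r) = -146/9 (W(J, r) = -1/9*146 = -146/9)
P(y) = 2*y*(-45 + y) (P(y) = (2*y)*(-45 + y) = 2*y*(-45 + y))
z(n, C) = -75/4 (z(n, C) = 1 + (-81 + 2)/4 = 1 + (1/4)*(-79) = 1 - 79/4 = -75/4)
z(a(-11, 6), 165)/6431 + W(-25, -54)/P(-46) = -75/4/6431 - 146*(-1/(92*(-45 - 46)))/9 = -75/4*1/6431 - 146/(9*(2*(-46)*(-91))) = -75/25724 - 146/9/8372 = -75/25724 - 146/9*1/8372 = -75/25724 - 73/37674 = -2351701/484562988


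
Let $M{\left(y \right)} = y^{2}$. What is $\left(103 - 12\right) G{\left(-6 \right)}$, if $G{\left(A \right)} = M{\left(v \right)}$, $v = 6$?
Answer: $3276$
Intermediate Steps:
$G{\left(A \right)} = 36$ ($G{\left(A \right)} = 6^{2} = 36$)
$\left(103 - 12\right) G{\left(-6 \right)} = \left(103 - 12\right) 36 = 91 \cdot 36 = 3276$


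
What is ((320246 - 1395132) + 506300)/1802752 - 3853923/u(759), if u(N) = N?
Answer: -1158016492145/228048128 ≈ -5077.9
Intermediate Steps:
((320246 - 1395132) + 506300)/1802752 - 3853923/u(759) = ((320246 - 1395132) + 506300)/1802752 - 3853923/759 = (-1074886 + 506300)*(1/1802752) - 3853923*1/759 = -568586*1/1802752 - 1284641/253 = -284293/901376 - 1284641/253 = -1158016492145/228048128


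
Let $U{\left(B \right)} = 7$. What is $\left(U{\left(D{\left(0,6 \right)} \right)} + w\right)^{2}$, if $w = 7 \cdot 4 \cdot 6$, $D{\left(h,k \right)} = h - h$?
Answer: $30625$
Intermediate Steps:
$D{\left(h,k \right)} = 0$
$w = 168$ ($w = 28 \cdot 6 = 168$)
$\left(U{\left(D{\left(0,6 \right)} \right)} + w\right)^{2} = \left(7 + 168\right)^{2} = 175^{2} = 30625$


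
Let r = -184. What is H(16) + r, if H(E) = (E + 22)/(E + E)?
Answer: -2925/16 ≈ -182.81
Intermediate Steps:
H(E) = (22 + E)/(2*E) (H(E) = (22 + E)/((2*E)) = (22 + E)*(1/(2*E)) = (22 + E)/(2*E))
H(16) + r = (½)*(22 + 16)/16 - 184 = (½)*(1/16)*38 - 184 = 19/16 - 184 = -2925/16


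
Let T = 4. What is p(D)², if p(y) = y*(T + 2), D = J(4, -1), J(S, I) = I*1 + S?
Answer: 324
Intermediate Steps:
J(S, I) = I + S
D = 3 (D = -1 + 4 = 3)
p(y) = 6*y (p(y) = y*(4 + 2) = y*6 = 6*y)
p(D)² = (6*3)² = 18² = 324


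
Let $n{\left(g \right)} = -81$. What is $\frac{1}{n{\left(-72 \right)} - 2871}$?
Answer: $- \frac{1}{2952} \approx -0.00033875$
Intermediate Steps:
$\frac{1}{n{\left(-72 \right)} - 2871} = \frac{1}{-81 - 2871} = \frac{1}{-2952} = - \frac{1}{2952}$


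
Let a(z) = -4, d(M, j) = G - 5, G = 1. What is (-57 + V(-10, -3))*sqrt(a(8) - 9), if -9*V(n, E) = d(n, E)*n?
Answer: -553*I*sqrt(13)/9 ≈ -221.54*I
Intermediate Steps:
d(M, j) = -4 (d(M, j) = 1 - 5 = -4)
V(n, E) = 4*n/9 (V(n, E) = -(-4)*n/9 = 4*n/9)
(-57 + V(-10, -3))*sqrt(a(8) - 9) = (-57 + (4/9)*(-10))*sqrt(-4 - 9) = (-57 - 40/9)*sqrt(-13) = -553*I*sqrt(13)/9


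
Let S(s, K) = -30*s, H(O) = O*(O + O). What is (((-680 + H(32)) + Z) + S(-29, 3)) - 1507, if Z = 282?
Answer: 1013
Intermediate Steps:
H(O) = 2*O² (H(O) = O*(2*O) = 2*O²)
(((-680 + H(32)) + Z) + S(-29, 3)) - 1507 = (((-680 + 2*32²) + 282) - 30*(-29)) - 1507 = (((-680 + 2*1024) + 282) + 870) - 1507 = (((-680 + 2048) + 282) + 870) - 1507 = ((1368 + 282) + 870) - 1507 = (1650 + 870) - 1507 = 2520 - 1507 = 1013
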